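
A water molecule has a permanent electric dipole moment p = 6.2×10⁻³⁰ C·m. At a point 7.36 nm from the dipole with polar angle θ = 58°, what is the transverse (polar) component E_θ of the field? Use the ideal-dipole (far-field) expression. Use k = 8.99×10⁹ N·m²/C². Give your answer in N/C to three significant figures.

E_θ ≈ 1.19×10⁵ N/C

For a dipole, E_θ = (kp sinθ)/r³.
kp/r³ = (8.99×10⁹)(6.20×10⁻³⁰)/(7.36×10⁻⁹)³ = 1.398×10⁵ N/C.
E_θ = 1.398×10⁵·sin58° = 1.186×10⁵ N/C.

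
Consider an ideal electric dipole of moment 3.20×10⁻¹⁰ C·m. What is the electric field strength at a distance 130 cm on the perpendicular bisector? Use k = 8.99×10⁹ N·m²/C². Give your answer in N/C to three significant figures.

E ≈ 1.31 N/C

In the equatorial plane E = kp/r³.
E = (8.99×10⁹)(3.20×10⁻¹⁰) / (1.30)³ = 1.309 N/C.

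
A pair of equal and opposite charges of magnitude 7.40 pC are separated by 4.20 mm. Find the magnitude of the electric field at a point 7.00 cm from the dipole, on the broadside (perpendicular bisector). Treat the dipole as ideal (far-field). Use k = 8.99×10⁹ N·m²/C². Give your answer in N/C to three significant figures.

E ≈ 0.815 N/C

Dipole moment p = qd = (7.40×10⁻¹² C)(0.00420 m) = 3.108×10⁻¹⁴ C·m.
On the perpendicular bisector E = kp/r³ (half the axial value at the same distance).
E = (8.99×10⁹)(3.108×10⁻¹⁴) / (0.0700)³ = 0.8146 N/C.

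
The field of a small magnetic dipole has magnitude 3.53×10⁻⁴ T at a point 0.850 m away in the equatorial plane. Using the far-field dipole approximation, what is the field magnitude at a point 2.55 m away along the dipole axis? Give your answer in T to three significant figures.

B ≈ 2.61×10⁻⁵ T

Dipole fields scale as 1/r³ in the far field.
The axial field is twice the equatorial field at the same r, so the geometry factor is 2/1.
B₂ = B₁ · (2/1) · (r₁/r₂)³ = 3.53×10⁻⁴ · 2 · (0.850/2.55)³.
(r₁/r₂)³ = (0.3333)³ = 0.03704.
B₂ ≈ 2.615×10⁻⁵ T.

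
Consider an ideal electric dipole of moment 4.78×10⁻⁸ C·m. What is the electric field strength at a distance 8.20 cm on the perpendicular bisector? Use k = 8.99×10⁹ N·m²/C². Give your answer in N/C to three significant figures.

E ≈ 7.79×10⁵ N/C

On the perpendicular bisector E = kp/r³ (half the axial value at the same distance).
E = (8.99×10⁹)(4.78×10⁻⁸) / (0.0820)³ = 7.794×10⁵ N/C.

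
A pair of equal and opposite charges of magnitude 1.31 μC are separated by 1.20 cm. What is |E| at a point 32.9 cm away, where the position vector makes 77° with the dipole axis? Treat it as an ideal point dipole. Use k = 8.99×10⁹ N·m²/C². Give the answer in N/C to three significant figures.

E ≈ 4260 N/C

Dipole moment p = qd = (1.31×10⁻⁶ C)(0.0120 m) = 1.572×10⁻⁸ C·m.
At angle θ the dipole field magnitude is E = (kp/r³)·√(1 + 3cos²θ).
kp/r³ = (8.99×10⁹)(1.572×10⁻⁸) / (0.329)³ = 3968 N/C.
√(1 + 3cos²77°) = √(1 + 3·0.0506) = √1.1518 ≈ 1.0732.
E ≈ 3968 × 1.073 = 4259 N/C.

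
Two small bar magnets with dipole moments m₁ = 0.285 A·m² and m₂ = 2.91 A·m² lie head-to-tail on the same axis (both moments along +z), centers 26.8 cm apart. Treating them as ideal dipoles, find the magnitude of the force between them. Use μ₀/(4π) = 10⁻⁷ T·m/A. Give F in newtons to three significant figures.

F ≈ 9.65×10⁻⁵ N

On-axis B of dipole 1: B = (μ₀/4π)·2m₁/r³. Force on dipole 2: F = m₂·dB/dr.
dB/dr = −(μ₀/4π)·6m₁/r⁴, so |F| = (μ₀/4π)·6m₁m₂/r⁴.
F = 6(10⁻⁷)(0.285)(2.91)/(0.268)⁴ = 9.646×10⁻⁵ N.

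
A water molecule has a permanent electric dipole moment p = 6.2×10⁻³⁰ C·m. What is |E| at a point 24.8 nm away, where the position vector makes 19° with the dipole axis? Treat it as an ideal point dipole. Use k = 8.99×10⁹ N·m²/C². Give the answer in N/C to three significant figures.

At angle θ the dipole field magnitude is E = (kp/r³)·√(1 + 3cos²θ).
kp/r³ = (8.99×10⁹)(6.20×10⁻³⁰) / (2.48×10⁻⁸)³ = 3654 N/C.
√(1 + 3cos²19°) = √(1 + 3·0.8940) = √3.6820 ≈ 1.9189.
E ≈ 3654 × 1.919 = 7012 N/C.

E ≈ 7010 N/C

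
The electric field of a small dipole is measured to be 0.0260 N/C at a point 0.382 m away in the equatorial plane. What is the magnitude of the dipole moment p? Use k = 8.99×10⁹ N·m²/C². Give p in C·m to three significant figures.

In the equatorial plane E = kp/r³, so p = Er³/(k).
p = (0.0260)·(0.382)³ / (8.99×10⁹) = 1.612×10⁻¹³ C·m.

p ≈ 1.61×10⁻¹³ C·m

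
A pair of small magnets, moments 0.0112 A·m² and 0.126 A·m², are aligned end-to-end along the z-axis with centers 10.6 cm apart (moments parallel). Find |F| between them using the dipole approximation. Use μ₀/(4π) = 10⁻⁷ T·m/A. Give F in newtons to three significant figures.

On-axis B of dipole 1: B = (μ₀/4π)·2m₁/r³. Force on dipole 2: F = m₂·dB/dr.
dB/dr = −(μ₀/4π)·6m₁/r⁴, so |F| = (μ₀/4π)·6m₁m₂/r⁴.
F = 6(10⁻⁷)(0.0112)(0.126)/(0.106)⁴ = 6.707×10⁻⁶ N.

F ≈ 6.71×10⁻⁶ N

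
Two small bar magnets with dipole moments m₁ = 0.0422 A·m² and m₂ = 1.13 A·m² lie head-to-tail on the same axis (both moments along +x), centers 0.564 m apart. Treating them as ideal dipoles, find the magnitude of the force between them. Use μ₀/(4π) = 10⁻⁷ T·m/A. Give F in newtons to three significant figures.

On-axis B of dipole 1: B = (μ₀/4π)·2m₁/r³. Force on dipole 2: F = m₂·dB/dr.
dB/dr = −(μ₀/4π)·6m₁/r⁴, so |F| = (μ₀/4π)·6m₁m₂/r⁴.
F = 6(10⁻⁷)(0.0422)(1.13)/(0.564)⁴ = 2.828×10⁻⁷ N.

F ≈ 2.83×10⁻⁷ N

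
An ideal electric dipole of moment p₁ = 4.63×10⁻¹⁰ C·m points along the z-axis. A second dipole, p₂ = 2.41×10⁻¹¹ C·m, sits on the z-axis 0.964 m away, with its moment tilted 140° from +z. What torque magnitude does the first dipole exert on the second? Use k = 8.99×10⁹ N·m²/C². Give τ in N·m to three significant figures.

The second dipole sits on the axis of the first, so the field there is axial: E₁ = 2kp₁/r³ along +z.
E₁ = 2(8.99×10⁹)(4.63×10⁻¹⁰)/(0.964)³ = 9.293 N/C.
Torque on the second dipole: τ = p₂ E₁ sinθ.
τ = (2.41×10⁻¹¹)(9.293)·sin140° = 1.440×10⁻¹⁰ N·m.

τ ≈ 1.44×10⁻¹⁰ N·m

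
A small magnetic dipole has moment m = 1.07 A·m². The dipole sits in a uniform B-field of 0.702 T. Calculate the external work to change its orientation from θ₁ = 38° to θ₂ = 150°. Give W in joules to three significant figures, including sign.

W ≈ 1.24 J

W_ext = ΔU = −mB cosθ₂ + mB cosθ₁ = mB(cosθ₁ − cosθ₂).
W = (1.07)(0.702)·(cos38° − cos150°) = (0.7511)·(+1.6540) = 1.242 J.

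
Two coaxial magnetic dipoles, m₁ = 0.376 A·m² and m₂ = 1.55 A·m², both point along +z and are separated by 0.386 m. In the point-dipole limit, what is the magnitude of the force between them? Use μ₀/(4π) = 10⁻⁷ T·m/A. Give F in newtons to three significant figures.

F ≈ 1.58×10⁻⁵ N

On-axis B of dipole 1: B = (μ₀/4π)·2m₁/r³. Force on dipole 2: F = m₂·dB/dr.
dB/dr = −(μ₀/4π)·6m₁/r⁴, so |F| = (μ₀/4π)·6m₁m₂/r⁴.
F = 6(10⁻⁷)(0.376)(1.55)/(0.386)⁴ = 1.575×10⁻⁵ N.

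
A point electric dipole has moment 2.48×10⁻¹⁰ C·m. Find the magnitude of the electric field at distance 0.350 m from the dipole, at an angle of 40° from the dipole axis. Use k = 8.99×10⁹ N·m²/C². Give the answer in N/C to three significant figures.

E ≈ 86.4 N/C

At angle θ the dipole field magnitude is E = (kp/r³)·√(1 + 3cos²θ).
kp/r³ = (8.99×10⁹)(2.48×10⁻¹⁰) / (0.350)³ = 52.00 N/C.
√(1 + 3cos²40°) = √(1 + 3·0.5868) = √2.7605 ≈ 1.6615.
E ≈ 52.00 × 1.661 = 86.40 N/C.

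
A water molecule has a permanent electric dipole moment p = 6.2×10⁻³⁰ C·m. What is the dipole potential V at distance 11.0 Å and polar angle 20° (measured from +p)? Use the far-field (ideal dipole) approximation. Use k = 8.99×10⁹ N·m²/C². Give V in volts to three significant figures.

V ≈ 0.0433 V

The dipole potential is V = kp cosθ / r².
V = (8.99×10⁹)(6.20×10⁻³⁰)·cos20° / (1.10×10⁻⁹)² = 0.04329 V.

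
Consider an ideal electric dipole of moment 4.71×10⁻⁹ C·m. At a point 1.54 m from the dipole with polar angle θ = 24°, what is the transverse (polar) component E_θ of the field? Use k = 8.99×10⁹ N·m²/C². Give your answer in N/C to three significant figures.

E_θ ≈ 4.72 N/C

For a dipole, E_θ = (kp sinθ)/r³.
kp/r³ = (8.99×10⁹)(4.71×10⁻⁹)/(1.54)³ = 11.59 N/C.
E_θ = 11.59·sin24° = 4.716 N/C.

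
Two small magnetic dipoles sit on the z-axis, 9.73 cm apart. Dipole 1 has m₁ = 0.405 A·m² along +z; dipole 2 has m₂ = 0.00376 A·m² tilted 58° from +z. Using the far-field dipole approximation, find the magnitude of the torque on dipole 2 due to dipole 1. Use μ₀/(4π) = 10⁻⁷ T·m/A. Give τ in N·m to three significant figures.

τ ≈ 2.80×10⁻⁷ N·m

Dipole B is on the axis of dipole A, so B₁ there is axial: B₁ = (μ₀/4π)·2m₁/r³ along +z.
B₁ = 2(10⁻⁷)(0.405)/(0.0973)³ = 8.793×10⁻⁵ T.
τ = m₂ B₁ sinθ.
τ = (0.00376)(8.793×10⁻⁵)·sin58° = 2.804×10⁻⁷ N·m.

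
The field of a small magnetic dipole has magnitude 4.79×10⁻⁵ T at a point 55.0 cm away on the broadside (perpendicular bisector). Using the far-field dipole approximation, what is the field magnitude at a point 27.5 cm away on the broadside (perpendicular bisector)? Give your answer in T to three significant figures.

B ≈ 3.83×10⁻⁴ T

Dipole fields scale as 1/r³ in the far field; the geometry is the same at both points.
B₂ = B₁ · (r₁/r₂)³ = 4.79×10⁻⁵ · (55.0/27.5)³.
(r₁/r₂)³ = (2)³ = 8.
B₂ ≈ 3.832×10⁻⁴ T.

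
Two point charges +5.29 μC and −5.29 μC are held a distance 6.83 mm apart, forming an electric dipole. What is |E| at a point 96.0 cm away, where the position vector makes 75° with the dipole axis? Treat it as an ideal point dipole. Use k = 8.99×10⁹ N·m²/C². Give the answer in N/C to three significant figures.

Dipole moment p = qd = (5.29×10⁻⁶ C)(0.00683 m) = 3.613×10⁻⁸ C·m.
At angle θ the dipole field magnitude is E = (kp/r³)·√(1 + 3cos²θ).
kp/r³ = (8.99×10⁹)(3.613×10⁻⁸) / (0.960)³ = 367.1 N/C.
√(1 + 3cos²75°) = √(1 + 3·0.0670) = √1.2010 ≈ 1.0959.
E ≈ 367.1 × 1.096 = 402.3 N/C.

E ≈ 402 N/C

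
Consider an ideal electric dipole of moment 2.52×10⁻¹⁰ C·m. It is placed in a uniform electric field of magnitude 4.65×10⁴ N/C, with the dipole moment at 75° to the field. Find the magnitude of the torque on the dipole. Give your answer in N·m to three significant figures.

τ ≈ 1.13×10⁻⁵ N·m

Torque on an electric dipole: τ = pE sinθ.
τ = (2.52×10⁻¹⁰)(4.65×10⁴)·sin75° = 1.132×10⁻⁵ N·m.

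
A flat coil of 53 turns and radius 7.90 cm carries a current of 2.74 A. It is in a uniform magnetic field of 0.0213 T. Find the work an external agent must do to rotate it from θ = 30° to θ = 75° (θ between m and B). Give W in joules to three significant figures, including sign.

W ≈ 0.0368 J

m = NIA = NIπa² = 53·(2.74)·π·(0.0790)² = 2.847 A·m².
W_ext = ΔU = −mB cosθ₂ + mB cosθ₁ = mB(cosθ₁ − cosθ₂).
W = (2.847)(0.0213)·(cos30° − cos75°) = (0.06064)·(+0.6072) = 0.03682 J.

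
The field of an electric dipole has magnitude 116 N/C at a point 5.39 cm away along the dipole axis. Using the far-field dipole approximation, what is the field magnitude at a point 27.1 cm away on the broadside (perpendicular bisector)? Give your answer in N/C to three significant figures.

E ≈ 0.456 N/C

Dipole fields scale as 1/r³ in the far field.
The axial field is twice the equatorial field at the same r, so the geometry factor is 1/2.
E₂ = E₁ · (1/2) · (r₁/r₂)³ = 116 · 0.5 · (5.39/27.1)³.
(r₁/r₂)³ = (0.1989)³ = 0.007868.
E₂ ≈ 0.4563 N/C.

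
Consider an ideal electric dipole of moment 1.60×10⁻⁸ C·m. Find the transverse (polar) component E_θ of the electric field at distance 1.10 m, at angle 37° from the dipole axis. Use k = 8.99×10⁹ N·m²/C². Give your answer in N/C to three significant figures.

E_θ ≈ 65.0 N/C

For a dipole, E_θ = (kp sinθ)/r³.
kp/r³ = (8.99×10⁹)(1.60×10⁻⁸)/(1.10)³ = 108.1 N/C.
E_θ = 108.1·sin37° = 65.04 N/C.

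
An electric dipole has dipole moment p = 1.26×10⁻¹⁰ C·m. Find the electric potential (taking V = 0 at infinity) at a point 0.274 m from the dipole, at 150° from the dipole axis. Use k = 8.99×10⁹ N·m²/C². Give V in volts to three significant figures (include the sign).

The dipole potential is V = kp cosθ / r².
V = (8.99×10⁹)(1.26×10⁻¹⁰)·cos150° / (0.274)² = -13.07 V.

V ≈ -13.1 V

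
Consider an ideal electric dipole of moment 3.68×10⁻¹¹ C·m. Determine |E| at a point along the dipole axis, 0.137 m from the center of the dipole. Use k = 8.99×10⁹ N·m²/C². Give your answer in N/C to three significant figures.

E ≈ 257 N/C

On the dipole axis E = 2kp/r³.
E = 2·(8.99×10⁹)(3.68×10⁻¹¹) / (0.137)³ = 257.3 N/C.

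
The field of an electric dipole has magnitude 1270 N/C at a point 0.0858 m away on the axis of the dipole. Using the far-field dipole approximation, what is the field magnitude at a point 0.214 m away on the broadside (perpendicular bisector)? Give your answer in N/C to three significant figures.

E ≈ 40.9 N/C

Dipole fields scale as 1/r³ in the far field.
The axial field is twice the equatorial field at the same r, so the geometry factor is 1/2.
E₂ = E₁ · (1/2) · (r₁/r₂)³ = 1270 · 0.5 · (0.0858/0.214)³.
(r₁/r₂)³ = (0.4009)³ = 0.06445.
E₂ ≈ 40.93 N/C.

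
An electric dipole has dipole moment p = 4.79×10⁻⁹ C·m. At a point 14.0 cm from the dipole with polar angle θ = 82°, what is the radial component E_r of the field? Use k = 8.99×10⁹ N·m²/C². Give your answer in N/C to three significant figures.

E_r ≈ 4370 N/C

For a dipole, E_r = (2kp cosθ)/r³.
kp/r³ = (8.99×10⁹)(4.79×10⁻⁹)/(0.140)³ = 1.569×10⁴ N/C.
E_r = 2·1.569×10⁴·cos82° = 4368 N/C.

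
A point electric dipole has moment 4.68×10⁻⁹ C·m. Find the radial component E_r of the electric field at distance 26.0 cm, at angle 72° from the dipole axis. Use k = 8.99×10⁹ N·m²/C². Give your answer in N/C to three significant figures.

For a dipole, E_r = (2kp cosθ)/r³.
kp/r³ = (8.99×10⁹)(4.68×10⁻⁹)/(0.260)³ = 2394 N/C.
E_r = 2·2394·cos72° = 1479 N/C.

E_r ≈ 1480 N/C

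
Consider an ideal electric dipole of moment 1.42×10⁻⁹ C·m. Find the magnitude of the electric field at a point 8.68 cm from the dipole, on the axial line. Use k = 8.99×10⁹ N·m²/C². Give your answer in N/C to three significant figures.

E ≈ 3.90×10⁴ N/C

On the dipole axis E = 2kp/r³.
E = 2·(8.99×10⁹)(1.42×10⁻⁹) / (0.0868)³ = 3.904×10⁴ N/C.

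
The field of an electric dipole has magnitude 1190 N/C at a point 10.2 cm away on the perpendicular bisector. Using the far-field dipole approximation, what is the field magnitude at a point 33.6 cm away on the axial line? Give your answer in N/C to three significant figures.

Dipole fields scale as 1/r³ in the far field.
The axial field is twice the equatorial field at the same r, so the geometry factor is 2/1.
E₂ = E₁ · (2/1) · (r₁/r₂)³ = 1190 · 2 · (10.2/33.6)³.
(r₁/r₂)³ = (0.3036)³ = 0.02798.
E₂ ≈ 66.58 N/C.

E ≈ 66.6 N/C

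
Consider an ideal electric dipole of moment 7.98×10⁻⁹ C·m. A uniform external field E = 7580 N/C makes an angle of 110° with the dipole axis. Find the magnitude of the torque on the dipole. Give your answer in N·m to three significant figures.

τ ≈ 5.68×10⁻⁵ N·m

Torque on an electric dipole: τ = pE sinθ.
τ = (7.98×10⁻⁹)(7580)·sin110° = 5.684×10⁻⁵ N·m.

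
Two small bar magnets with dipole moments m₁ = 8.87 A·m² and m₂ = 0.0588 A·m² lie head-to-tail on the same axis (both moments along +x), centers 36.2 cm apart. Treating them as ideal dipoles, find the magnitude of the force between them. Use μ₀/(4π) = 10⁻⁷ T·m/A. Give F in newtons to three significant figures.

F ≈ 1.82×10⁻⁵ N

On-axis B of dipole 1: B = (μ₀/4π)·2m₁/r³. Force on dipole 2: F = m₂·dB/dr.
dB/dr = −(μ₀/4π)·6m₁/r⁴, so |F| = (μ₀/4π)·6m₁m₂/r⁴.
F = 6(10⁻⁷)(8.87)(0.0588)/(0.362)⁴ = 1.822×10⁻⁵ N.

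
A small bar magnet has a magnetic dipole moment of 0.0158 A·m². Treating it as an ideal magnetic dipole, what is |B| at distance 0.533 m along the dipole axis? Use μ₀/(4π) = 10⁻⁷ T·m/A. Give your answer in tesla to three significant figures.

On axis B = (μ₀/4π)·2m/r³.
B = 2·(10⁻⁷)·(0.0158) / (0.533)³ = 2.087×10⁻⁸ T.

B ≈ 2.09×10⁻⁸ T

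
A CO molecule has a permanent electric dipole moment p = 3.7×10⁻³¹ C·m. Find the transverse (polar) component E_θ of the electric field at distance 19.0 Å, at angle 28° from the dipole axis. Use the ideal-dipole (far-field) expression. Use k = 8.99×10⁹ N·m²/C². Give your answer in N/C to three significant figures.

For a dipole, E_θ = (kp sinθ)/r³.
kp/r³ = (8.99×10⁹)(3.70×10⁻³¹)/(1.90×10⁻⁹)³ = 4.850×10⁵ N/C.
E_θ = 4.850×10⁵·sin28° = 2.277×10⁵ N/C.

E_θ ≈ 2.28×10⁵ N/C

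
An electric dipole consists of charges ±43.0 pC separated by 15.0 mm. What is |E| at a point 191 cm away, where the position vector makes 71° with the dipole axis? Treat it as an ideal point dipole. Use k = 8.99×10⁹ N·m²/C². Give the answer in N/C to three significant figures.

Dipole moment p = qd = (4.30×10⁻¹¹ C)(0.0150 m) = 6.45×10⁻¹³ C·m.
At angle θ the dipole field magnitude is E = (kp/r³)·√(1 + 3cos²θ).
kp/r³ = (8.99×10⁹)(6.45×10⁻¹³) / (1.91)³ = 8.322×10⁻⁴ N/C.
√(1 + 3cos²71°) = √(1 + 3·0.1060) = √1.3180 ≈ 1.1480.
E ≈ 8.322×10⁻⁴ × 1.148 = 9.554×10⁻⁴ N/C.

E ≈ 9.55×10⁻⁴ N/C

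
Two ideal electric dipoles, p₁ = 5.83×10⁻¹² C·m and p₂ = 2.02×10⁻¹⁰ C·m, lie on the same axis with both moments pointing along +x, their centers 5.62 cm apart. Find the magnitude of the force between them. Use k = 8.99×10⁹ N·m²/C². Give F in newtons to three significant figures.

On-axis field of dipole 1 at distance r: E = 2kp₁/r³. Force on dipole 2 is F = p₂·dE/dr (gradient along axis).
dE/dr = −6kp₁/r⁴, so |F| = 6kp₁p₂/r⁴ (attractive for aligned moments).
F = 6(8.99×10⁹)(5.83×10⁻¹²)(2.02×10⁻¹⁰)/(0.0562)⁴ = 6.368×10⁻⁶ N.

F ≈ 6.37×10⁻⁶ N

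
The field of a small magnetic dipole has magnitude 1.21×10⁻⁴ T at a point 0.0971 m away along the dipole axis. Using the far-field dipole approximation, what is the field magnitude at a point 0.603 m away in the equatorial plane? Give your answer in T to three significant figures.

Dipole fields scale as 1/r³ in the far field.
The axial field is twice the equatorial field at the same r, so the geometry factor is 1/2.
B₂ = B₁ · (1/2) · (r₁/r₂)³ = 1.21×10⁻⁴ · 0.5 · (0.0971/0.603)³.
(r₁/r₂)³ = (0.161)³ = 0.004175.
B₂ ≈ 2.526×10⁻⁷ T.

B ≈ 2.53×10⁻⁷ T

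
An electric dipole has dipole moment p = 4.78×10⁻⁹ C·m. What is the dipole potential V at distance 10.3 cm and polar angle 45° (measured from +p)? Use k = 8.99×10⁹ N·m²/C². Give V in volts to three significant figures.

V ≈ 2860 V

The dipole potential is V = kp cosθ / r².
V = (8.99×10⁹)(4.78×10⁻⁹)·cos45° / (0.103)² = 2864 V.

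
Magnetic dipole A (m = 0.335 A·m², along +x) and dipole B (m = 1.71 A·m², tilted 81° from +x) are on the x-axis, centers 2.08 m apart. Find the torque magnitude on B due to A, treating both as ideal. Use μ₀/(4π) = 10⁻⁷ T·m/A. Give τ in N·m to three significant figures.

Dipole B is on the axis of dipole A, so B₁ there is axial: B₁ = (μ₀/4π)·2m₁/r³ along +x.
B₁ = 2(10⁻⁷)(0.335)/(2.08)³ = 7.445×10⁻⁹ T.
τ = m₂ B₁ sinθ.
τ = (1.71)(7.445×10⁻⁹)·sin81° = 1.257×10⁻⁸ N·m.

τ ≈ 1.26×10⁻⁸ N·m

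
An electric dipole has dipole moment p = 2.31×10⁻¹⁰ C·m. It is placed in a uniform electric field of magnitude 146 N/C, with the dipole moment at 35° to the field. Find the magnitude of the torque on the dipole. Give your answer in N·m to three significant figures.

τ ≈ 1.93×10⁻⁸ N·m

Torque on an electric dipole: τ = pE sinθ.
τ = (2.31×10⁻¹⁰)(146)·sin35° = 1.934×10⁻⁸ N·m.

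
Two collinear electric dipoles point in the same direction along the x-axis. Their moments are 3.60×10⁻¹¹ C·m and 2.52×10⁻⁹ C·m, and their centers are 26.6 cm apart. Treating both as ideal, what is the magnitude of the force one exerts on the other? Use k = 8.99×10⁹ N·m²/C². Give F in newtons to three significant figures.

F ≈ 9.77×10⁻⁷ N

On-axis field of dipole 1 at distance r: E = 2kp₁/r³. Force on dipole 2 is F = p₂·dE/dr (gradient along axis).
dE/dr = −6kp₁/r⁴, so |F| = 6kp₁p₂/r⁴ (attractive for aligned moments).
F = 6(8.99×10⁹)(3.60×10⁻¹¹)(2.52×10⁻⁹)/(0.266)⁴ = 9.774×10⁻⁷ N.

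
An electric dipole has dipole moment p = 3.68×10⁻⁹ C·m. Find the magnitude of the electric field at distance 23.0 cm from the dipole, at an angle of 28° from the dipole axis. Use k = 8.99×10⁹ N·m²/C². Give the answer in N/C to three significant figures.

At angle θ the dipole field magnitude is E = (kp/r³)·√(1 + 3cos²θ).
kp/r³ = (8.99×10⁹)(3.68×10⁻⁹) / (0.230)³ = 2719 N/C.
√(1 + 3cos²28°) = √(1 + 3·0.7796) = √3.3388 ≈ 1.8272.
E ≈ 2719 × 1.827 = 4968 N/C.

E ≈ 4970 N/C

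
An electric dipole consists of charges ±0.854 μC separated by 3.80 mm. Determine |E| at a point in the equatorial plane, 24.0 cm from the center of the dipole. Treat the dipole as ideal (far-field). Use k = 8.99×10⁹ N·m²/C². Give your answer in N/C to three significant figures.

E ≈ 2110 N/C

Dipole moment p = qd = (8.54×10⁻⁷ C)(0.00380 m) = 3.245×10⁻⁹ C·m.
In the equatorial plane E = kp/r³.
E = (8.99×10⁹)(3.245×10⁻⁹) / (0.240)³ = 2110 N/C.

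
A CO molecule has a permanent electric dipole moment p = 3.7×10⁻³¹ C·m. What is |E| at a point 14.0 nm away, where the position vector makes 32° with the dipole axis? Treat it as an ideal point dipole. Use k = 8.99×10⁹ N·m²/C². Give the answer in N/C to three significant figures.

E ≈ 2150 N/C

At angle θ the dipole field magnitude is E = (kp/r³)·√(1 + 3cos²θ).
kp/r³ = (8.99×10⁹)(3.70×10⁻³¹) / (1.40×10⁻⁸)³ = 1212 N/C.
√(1 + 3cos²32°) = √(1 + 3·0.7192) = √3.1576 ≈ 1.7770.
E ≈ 1212 × 1.777 = 2154 N/C.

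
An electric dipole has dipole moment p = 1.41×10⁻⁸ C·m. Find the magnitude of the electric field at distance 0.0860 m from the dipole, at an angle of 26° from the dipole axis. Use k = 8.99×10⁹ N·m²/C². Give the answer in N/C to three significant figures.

At angle θ the dipole field magnitude is E = (kp/r³)·√(1 + 3cos²θ).
kp/r³ = (8.99×10⁹)(1.41×10⁻⁸) / (0.0860)³ = 1.993×10⁵ N/C.
√(1 + 3cos²26°) = √(1 + 3·0.8078) = √3.4235 ≈ 1.8503.
E ≈ 1.993×10⁵ × 1.850 = 3.687×10⁵ N/C.

E ≈ 3.69×10⁵ N/C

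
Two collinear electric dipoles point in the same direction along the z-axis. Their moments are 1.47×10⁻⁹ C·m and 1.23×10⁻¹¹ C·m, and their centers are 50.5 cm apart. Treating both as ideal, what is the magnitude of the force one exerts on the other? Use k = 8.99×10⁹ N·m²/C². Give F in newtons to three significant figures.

F ≈ 1.50×10⁻⁸ N

On-axis field of dipole 1 at distance r: E = 2kp₁/r³. Force on dipole 2 is F = p₂·dE/dr (gradient along axis).
dE/dr = −6kp₁/r⁴, so |F| = 6kp₁p₂/r⁴ (attractive for aligned moments).
F = 6(8.99×10⁹)(1.47×10⁻⁹)(1.23×10⁻¹¹)/(0.505)⁴ = 1.500×10⁻⁸ N.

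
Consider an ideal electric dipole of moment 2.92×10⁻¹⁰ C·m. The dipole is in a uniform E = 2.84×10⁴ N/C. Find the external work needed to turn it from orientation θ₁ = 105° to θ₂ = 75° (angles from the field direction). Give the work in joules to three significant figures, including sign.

W ≈ -4.29×10⁻⁶ J

W_ext = ΔU = U(θ₂) − U(θ₁) = −pE cosθ₂ − (−pE cosθ₁) = pE(cosθ₁ − cosθ₂).
W = (2.92×10⁻¹⁰)(2.84×10⁴)·(cos105° − cos75°) = (8.293×10⁻⁶)·(-0.5176) = -4.293×10⁻⁶ J.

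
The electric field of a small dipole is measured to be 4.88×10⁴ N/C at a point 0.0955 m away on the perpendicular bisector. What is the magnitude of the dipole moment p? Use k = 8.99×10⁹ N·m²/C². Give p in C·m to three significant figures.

p ≈ 4.73×10⁻⁹ C·m

In the equatorial plane E = kp/r³, so p = Er³/(k).
p = (4.88×10⁴)·(0.0955)³ / (8.99×10⁹) = 4.728×10⁻⁹ C·m.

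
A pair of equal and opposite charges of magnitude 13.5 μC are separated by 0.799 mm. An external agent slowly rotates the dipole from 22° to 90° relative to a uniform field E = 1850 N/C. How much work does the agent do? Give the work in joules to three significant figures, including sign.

W ≈ 1.85×10⁻⁵ J

Dipole moment p = qd = (1.35×10⁻⁵ C)(7.99×10⁻⁴ m) = 1.079×10⁻⁸ C·m.
W_ext = ΔU = U(θ₂) − U(θ₁) = −pE cosθ₂ − (−pE cosθ₁) = pE(cosθ₁ − cosθ₂).
W = (1.079×10⁻⁸)(1850)·(cos22° − cos90°) = (1.996×10⁻⁵)·(+0.9272) = 1.851×10⁻⁵ J.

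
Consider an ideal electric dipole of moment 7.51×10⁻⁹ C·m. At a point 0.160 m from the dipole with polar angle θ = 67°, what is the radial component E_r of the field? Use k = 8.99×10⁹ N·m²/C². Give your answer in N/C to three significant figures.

For a dipole, E_r = (2kp cosθ)/r³.
kp/r³ = (8.99×10⁹)(7.51×10⁻⁹)/(0.160)³ = 1.648×10⁴ N/C.
E_r = 2·1.648×10⁴·cos67° = 1.288×10⁴ N/C.

E_r ≈ 1.29×10⁴ N/C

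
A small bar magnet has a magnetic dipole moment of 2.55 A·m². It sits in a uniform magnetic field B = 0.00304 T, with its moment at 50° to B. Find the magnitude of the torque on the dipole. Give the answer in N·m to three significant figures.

τ ≈ 0.00594 N·m

Torque on a magnetic dipole: τ = mB sinθ.
τ = (2.55)(0.00304)·sin50° = 0.005938 N·m.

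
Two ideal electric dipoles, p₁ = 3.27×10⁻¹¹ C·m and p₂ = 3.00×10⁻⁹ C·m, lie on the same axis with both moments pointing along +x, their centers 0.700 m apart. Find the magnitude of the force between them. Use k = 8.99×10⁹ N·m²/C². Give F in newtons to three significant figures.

On-axis field of dipole 1 at distance r: E = 2kp₁/r³. Force on dipole 2 is F = p₂·dE/dr (gradient along axis).
dE/dr = −6kp₁/r⁴, so |F| = 6kp₁p₂/r⁴ (attractive for aligned moments).
F = 6(8.99×10⁹)(3.27×10⁻¹¹)(3.00×10⁻⁹)/(0.700)⁴ = 2.204×10⁻⁸ N.

F ≈ 2.20×10⁻⁸ N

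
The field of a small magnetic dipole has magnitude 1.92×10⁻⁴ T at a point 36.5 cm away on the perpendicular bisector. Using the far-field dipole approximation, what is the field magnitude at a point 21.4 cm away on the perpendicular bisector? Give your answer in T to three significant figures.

Dipole fields scale as 1/r³ in the far field; the geometry is the same at both points.
B₂ = B₁ · (r₁/r₂)³ = 1.92×10⁻⁴ · (36.5/21.4)³.
(r₁/r₂)³ = (1.706)³ = 4.962.
B₂ ≈ 9.527×10⁻⁴ T.

B ≈ 9.53×10⁻⁴ T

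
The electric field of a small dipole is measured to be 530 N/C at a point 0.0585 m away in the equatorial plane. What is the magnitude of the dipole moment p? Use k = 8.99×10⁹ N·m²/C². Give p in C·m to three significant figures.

In the equatorial plane E = kp/r³, so p = Er³/(k).
p = (530)·(0.0585)³ / (8.99×10⁹) = 1.180×10⁻¹¹ C·m.

p ≈ 1.18×10⁻¹¹ C·m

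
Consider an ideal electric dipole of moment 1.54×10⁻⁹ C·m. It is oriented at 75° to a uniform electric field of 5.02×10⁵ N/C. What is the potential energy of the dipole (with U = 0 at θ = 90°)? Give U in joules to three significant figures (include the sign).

U ≈ -2.00×10⁻⁴ J

U = −p·E = −pE cosθ.
U = −(1.54×10⁻⁹)(5.02×10⁵)·cos75° = -2.001×10⁻⁴ J.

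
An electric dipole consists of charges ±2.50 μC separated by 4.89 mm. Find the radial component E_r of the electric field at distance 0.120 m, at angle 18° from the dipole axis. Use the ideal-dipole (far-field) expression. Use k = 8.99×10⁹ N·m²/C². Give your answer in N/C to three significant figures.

E_r ≈ 1.21×10⁵ N/C

Dipole moment p = qd = (2.50×10⁻⁶ C)(0.00489 m) = 1.223×10⁻⁸ C·m.
For a dipole, E_r = (2kp cosθ)/r³.
kp/r³ = (8.99×10⁹)(1.223×10⁻⁸)/(0.120)³ = 6.363×10⁴ N/C.
E_r = 2·6.363×10⁴·cos18° = 1.210×10⁵ N/C.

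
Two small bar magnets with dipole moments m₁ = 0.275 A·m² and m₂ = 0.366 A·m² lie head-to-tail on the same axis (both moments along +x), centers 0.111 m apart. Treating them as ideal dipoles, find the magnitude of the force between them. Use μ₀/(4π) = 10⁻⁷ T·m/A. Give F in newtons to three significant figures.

F ≈ 3.98×10⁻⁴ N

On-axis B of dipole 1: B = (μ₀/4π)·2m₁/r³. Force on dipole 2: F = m₂·dB/dr.
dB/dr = −(μ₀/4π)·6m₁/r⁴, so |F| = (μ₀/4π)·6m₁m₂/r⁴.
F = 6(10⁻⁷)(0.275)(0.366)/(0.111)⁴ = 3.978×10⁻⁴ N.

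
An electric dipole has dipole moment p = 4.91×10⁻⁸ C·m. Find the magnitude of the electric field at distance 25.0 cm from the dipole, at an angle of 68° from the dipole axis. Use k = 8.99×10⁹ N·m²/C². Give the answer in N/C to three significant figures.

E ≈ 3.37×10⁴ N/C

At angle θ the dipole field magnitude is E = (kp/r³)·√(1 + 3cos²θ).
kp/r³ = (8.99×10⁹)(4.91×10⁻⁸) / (0.250)³ = 2.825×10⁴ N/C.
√(1 + 3cos²68°) = √(1 + 3·0.1403) = √1.4210 ≈ 1.1921.
E ≈ 2.825×10⁴ × 1.192 = 3.368×10⁴ N/C.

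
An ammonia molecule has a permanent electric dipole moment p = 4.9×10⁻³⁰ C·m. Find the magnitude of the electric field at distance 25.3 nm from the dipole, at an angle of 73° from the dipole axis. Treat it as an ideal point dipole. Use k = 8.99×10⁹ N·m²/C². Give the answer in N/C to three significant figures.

At angle θ the dipole field magnitude is E = (kp/r³)·√(1 + 3cos²θ).
kp/r³ = (8.99×10⁹)(4.90×10⁻³⁰) / (2.53×10⁻⁸)³ = 2720 N/C.
√(1 + 3cos²73°) = √(1 + 3·0.0855) = √1.2564 ≈ 1.1209.
E ≈ 2720 × 1.121 = 3049 N/C.

E ≈ 3050 N/C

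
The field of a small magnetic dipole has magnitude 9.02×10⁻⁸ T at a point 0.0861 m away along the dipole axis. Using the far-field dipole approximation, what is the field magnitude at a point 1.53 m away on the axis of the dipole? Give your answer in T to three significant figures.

Dipole fields scale as 1/r³ in the far field; the geometry is the same at both points.
B₂ = B₁ · (r₁/r₂)³ = 9.02×10⁻⁸ · (0.0861/1.53)³.
(r₁/r₂)³ = (0.05627)³ = 0.0001782.
B₂ ≈ 1.607×10⁻¹¹ T.

B ≈ 1.61×10⁻¹¹ T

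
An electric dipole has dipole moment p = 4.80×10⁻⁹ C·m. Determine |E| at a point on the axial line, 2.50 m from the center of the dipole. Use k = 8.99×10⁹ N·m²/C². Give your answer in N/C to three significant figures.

On the dipole axis E = 2kp/r³.
E = 2·(8.99×10⁹)(4.80×10⁻⁹) / (2.50)³ = 5.523 N/C.

E ≈ 5.52 N/C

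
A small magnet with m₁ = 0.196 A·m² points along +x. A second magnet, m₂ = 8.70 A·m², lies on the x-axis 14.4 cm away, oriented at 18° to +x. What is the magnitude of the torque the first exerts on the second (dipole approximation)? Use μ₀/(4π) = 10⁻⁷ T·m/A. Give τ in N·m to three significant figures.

τ ≈ 3.53×10⁻⁵ N·m

Dipole B is on the axis of dipole A, so B₁ there is axial: B₁ = (μ₀/4π)·2m₁/r³ along +x.
B₁ = 2(10⁻⁷)(0.196)/(0.144)³ = 1.313×10⁻⁵ T.
τ = m₂ B₁ sinθ.
τ = (8.70)(1.313×10⁻⁵)·sin18° = 3.529×10⁻⁵ N·m.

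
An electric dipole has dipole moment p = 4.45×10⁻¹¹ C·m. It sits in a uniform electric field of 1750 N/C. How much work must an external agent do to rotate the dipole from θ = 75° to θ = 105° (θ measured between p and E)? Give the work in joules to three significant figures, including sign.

W ≈ 4.03×10⁻⁸ J

W_ext = ΔU = U(θ₂) − U(θ₁) = −pE cosθ₂ − (−pE cosθ₁) = pE(cosθ₁ − cosθ₂).
W = (4.45×10⁻¹¹)(1750)·(cos75° − cos105°) = (7.788×10⁻⁸)·(+0.5176) = 4.031×10⁻⁸ J.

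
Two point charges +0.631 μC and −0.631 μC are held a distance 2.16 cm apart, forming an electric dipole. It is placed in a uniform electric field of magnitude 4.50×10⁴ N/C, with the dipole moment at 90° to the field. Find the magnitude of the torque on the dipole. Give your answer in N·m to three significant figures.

τ ≈ 6.13×10⁻⁴ N·m

Dipole moment p = qd = (6.31×10⁻⁷ C)(0.0216 m) = 1.363×10⁻⁸ C·m.
Torque on an electric dipole: τ = pE sinθ.
τ = (1.363×10⁻⁸)(4.50×10⁴)·sin90° = 6.134×10⁻⁴ N·m.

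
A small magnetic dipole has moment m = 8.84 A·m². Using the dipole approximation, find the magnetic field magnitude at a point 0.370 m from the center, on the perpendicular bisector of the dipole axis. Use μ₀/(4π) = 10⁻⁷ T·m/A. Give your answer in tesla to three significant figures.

In the equatorial plane B = (μ₀/4π)·m/r³ (half the axial value).
B = (10⁻⁷)·(8.84) / (0.370)³ = 1.745×10⁻⁵ T.

B ≈ 1.75×10⁻⁵ T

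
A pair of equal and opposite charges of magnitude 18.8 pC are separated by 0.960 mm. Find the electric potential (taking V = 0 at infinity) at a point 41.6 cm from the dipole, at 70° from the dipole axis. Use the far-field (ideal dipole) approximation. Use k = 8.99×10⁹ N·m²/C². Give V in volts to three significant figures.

V ≈ 3.21×10⁻⁴ V

Dipole moment p = qd = (1.88×10⁻¹¹ C)(9.60×10⁻⁴ m) = 1.805×10⁻¹⁴ C·m.
The dipole potential is V = kp cosθ / r².
V = (8.99×10⁹)(1.805×10⁻¹⁴)·cos70° / (0.416)² = 3.207×10⁻⁴ V.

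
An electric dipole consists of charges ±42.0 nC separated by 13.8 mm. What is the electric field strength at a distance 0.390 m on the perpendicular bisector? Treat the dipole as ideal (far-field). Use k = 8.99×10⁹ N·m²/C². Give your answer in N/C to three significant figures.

E ≈ 87.8 N/C

Dipole moment p = qd = (4.20×10⁻⁸ C)(0.0138 m) = 5.796×10⁻¹⁰ C·m.
On the perpendicular bisector E = kp/r³ (half the axial value at the same distance).
E = (8.99×10⁹)(5.796×10⁻¹⁰) / (0.390)³ = 87.84 N/C.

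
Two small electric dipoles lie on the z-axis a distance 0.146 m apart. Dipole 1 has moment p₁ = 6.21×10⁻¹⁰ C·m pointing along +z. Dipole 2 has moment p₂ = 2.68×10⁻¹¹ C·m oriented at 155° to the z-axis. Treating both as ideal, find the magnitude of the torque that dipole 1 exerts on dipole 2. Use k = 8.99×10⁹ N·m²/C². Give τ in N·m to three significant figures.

τ ≈ 4.06×10⁻⁸ N·m

The second dipole sits on the axis of the first, so the field there is axial: E₁ = 2kp₁/r³ along +z.
E₁ = 2(8.99×10⁹)(6.21×10⁻¹⁰)/(0.146)³ = 3588 N/C.
Torque on the second dipole: τ = p₂ E₁ sinθ.
τ = (2.68×10⁻¹¹)(3588)·sin155° = 4.064×10⁻⁸ N·m.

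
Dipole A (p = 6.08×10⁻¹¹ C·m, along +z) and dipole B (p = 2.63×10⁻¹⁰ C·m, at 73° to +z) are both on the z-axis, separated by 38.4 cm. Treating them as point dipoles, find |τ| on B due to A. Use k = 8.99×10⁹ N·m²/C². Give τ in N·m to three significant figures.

The second dipole sits on the axis of the first, so the field there is axial: E₁ = 2kp₁/r³ along +z.
E₁ = 2(8.99×10⁹)(6.08×10⁻¹¹)/(0.384)³ = 19.31 N/C.
Torque on the second dipole: τ = p₂ E₁ sinθ.
τ = (2.63×10⁻¹⁰)(19.31)·sin73° = 4.856×10⁻⁹ N·m.

τ ≈ 4.86×10⁻⁹ N·m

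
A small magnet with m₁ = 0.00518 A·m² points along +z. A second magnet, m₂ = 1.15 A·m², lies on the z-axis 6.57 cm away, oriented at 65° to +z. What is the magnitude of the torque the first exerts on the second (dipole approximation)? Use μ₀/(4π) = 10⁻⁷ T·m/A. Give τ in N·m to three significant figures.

Dipole B is on the axis of dipole A, so B₁ there is axial: B₁ = (μ₀/4π)·2m₁/r³ along +z.
B₁ = 2(10⁻⁷)(0.00518)/(0.0657)³ = 3.653×10⁻⁶ T.
τ = m₂ B₁ sinθ.
τ = (1.15)(3.653×10⁻⁶)·sin65° = 3.807×10⁻⁶ N·m.

τ ≈ 3.81×10⁻⁶ N·m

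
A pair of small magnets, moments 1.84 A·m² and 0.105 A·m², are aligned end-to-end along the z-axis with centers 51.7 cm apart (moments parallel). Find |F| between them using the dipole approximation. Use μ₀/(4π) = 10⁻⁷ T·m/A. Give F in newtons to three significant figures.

On-axis B of dipole 1: B = (μ₀/4π)·2m₁/r³. Force on dipole 2: F = m₂·dB/dr.
dB/dr = −(μ₀/4π)·6m₁/r⁴, so |F| = (μ₀/4π)·6m₁m₂/r⁴.
F = 6(10⁻⁷)(1.84)(0.105)/(0.517)⁴ = 1.623×10⁻⁶ N.

F ≈ 1.62×10⁻⁶ N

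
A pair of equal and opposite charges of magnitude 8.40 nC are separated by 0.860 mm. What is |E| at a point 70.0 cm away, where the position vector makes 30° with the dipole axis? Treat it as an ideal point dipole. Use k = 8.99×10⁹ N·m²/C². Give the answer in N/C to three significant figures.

E ≈ 0.341 N/C

Dipole moment p = qd = (8.40×10⁻⁹ C)(8.60×10⁻⁴ m) = 7.224×10⁻¹² C·m.
At angle θ the dipole field magnitude is E = (kp/r³)·√(1 + 3cos²θ).
kp/r³ = (8.99×10⁹)(7.224×10⁻¹²) / (0.700)³ = 0.1893 N/C.
√(1 + 3cos²30°) = √(1 + 3·0.7500) = √3.2500 ≈ 1.8028.
E ≈ 0.1893 × 1.803 = 0.3413 N/C.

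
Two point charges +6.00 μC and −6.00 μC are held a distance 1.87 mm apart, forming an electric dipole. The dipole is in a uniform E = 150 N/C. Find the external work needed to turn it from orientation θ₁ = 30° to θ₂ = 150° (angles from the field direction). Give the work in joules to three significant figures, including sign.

Dipole moment p = qd = (6.00×10⁻⁶ C)(0.00187 m) = 1.122×10⁻⁸ C·m.
W_ext = ΔU = U(θ₂) − U(θ₁) = −pE cosθ₂ − (−pE cosθ₁) = pE(cosθ₁ − cosθ₂).
W = (1.122×10⁻⁸)(150)·(cos30° − cos150°) = (1.683×10⁻⁶)·(+1.7321) = 2.915×10⁻⁶ J.

W ≈ 2.92×10⁻⁶ J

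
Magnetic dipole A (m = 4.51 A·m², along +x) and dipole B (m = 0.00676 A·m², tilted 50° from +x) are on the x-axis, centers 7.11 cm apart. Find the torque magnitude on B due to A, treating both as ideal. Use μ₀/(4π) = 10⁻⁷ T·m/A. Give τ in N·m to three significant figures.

τ ≈ 1.30×10⁻⁵ N·m

Dipole B is on the axis of dipole A, so B₁ there is axial: B₁ = (μ₀/4π)·2m₁/r³ along +x.
B₁ = 2(10⁻⁷)(4.51)/(0.0711)³ = 0.002510 T.
τ = m₂ B₁ sinθ.
τ = (0.00676)(0.002510)·sin50° = 1.300×10⁻⁵ N·m.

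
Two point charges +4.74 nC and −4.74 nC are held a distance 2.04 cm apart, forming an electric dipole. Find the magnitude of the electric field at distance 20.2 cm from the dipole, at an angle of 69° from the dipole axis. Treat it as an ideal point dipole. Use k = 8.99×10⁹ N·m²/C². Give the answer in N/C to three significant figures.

E ≈ 124 N/C

Dipole moment p = qd = (4.74×10⁻⁹ C)(0.0204 m) = 9.67×10⁻¹¹ C·m.
At angle θ the dipole field magnitude is E = (kp/r³)·√(1 + 3cos²θ).
kp/r³ = (8.99×10⁹)(9.67×10⁻¹¹) / (0.202)³ = 105.5 N/C.
√(1 + 3cos²69°) = √(1 + 3·0.1284) = √1.3853 ≈ 1.1770.
E ≈ 105.5 × 1.177 = 124.1 N/C.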